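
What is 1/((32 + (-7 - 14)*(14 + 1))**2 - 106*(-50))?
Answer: 1/85389 ≈ 1.1711e-5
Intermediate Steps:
1/((32 + (-7 - 14)*(14 + 1))**2 - 106*(-50)) = 1/((32 - 21*15)**2 + 5300) = 1/((32 - 315)**2 + 5300) = 1/((-283)**2 + 5300) = 1/(80089 + 5300) = 1/85389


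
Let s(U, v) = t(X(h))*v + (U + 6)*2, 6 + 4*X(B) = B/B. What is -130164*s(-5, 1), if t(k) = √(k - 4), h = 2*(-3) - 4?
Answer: -260328 - 65082*I*√21 ≈ -2.6033e+5 - 2.9824e+5*I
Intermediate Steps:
h = -10 (h = -6 - 4 = -10)
X(B) = -5/4 (X(B) = -3/2 + (B/B)/4 = -3/2 + (¼)*1 = -3/2 + ¼ = -5/4)
t(k) = √(-4 + k)
s(U, v) = 12 + 2*U + I*v*√21/2 (s(U, v) = √(-4 - 5/4)*v + (U + 6)*2 = √(-21/4)*v + (6 + U)*2 = (I*√21/2)*v + (12 + 2*U) = I*v*√21/2 + (12 + 2*U) = 12 + 2*U + I*v*√21/2)
-130164*s(-5, 1) = -130164*(12 + 2*(-5) + (½)*I*1*√21) = -130164*(12 - 10 + I*√21/2) = -130164*(2 + I*√21/2) = -260328 - 65082*I*√21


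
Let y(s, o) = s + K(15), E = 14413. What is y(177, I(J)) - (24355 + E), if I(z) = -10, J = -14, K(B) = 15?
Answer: -38576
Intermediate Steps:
y(s, o) = 15 + s (y(s, o) = s + 15 = 15 + s)
y(177, I(J)) - (24355 + E) = (15 + 177) - (24355 + 14413) = 192 - 1*38768 = 192 - 38768 = -38576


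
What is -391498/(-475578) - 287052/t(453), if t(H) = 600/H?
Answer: -2576722465607/11889450 ≈ -2.1672e+5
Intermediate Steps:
-391498/(-475578) - 287052/t(453) = -391498/(-475578) - 287052/(600/453) = -391498*(-1/475578) - 287052/(600*(1/453)) = 195749/237789 - 287052/200/151 = 195749/237789 - 287052*151/200 = 195749/237789 - 10836213/50 = -2576722465607/11889450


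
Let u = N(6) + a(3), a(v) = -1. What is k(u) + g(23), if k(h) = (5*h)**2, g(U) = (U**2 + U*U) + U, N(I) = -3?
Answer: 1481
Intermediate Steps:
g(U) = U + 2*U**2 (g(U) = (U**2 + U**2) + U = 2*U**2 + U = U + 2*U**2)
u = -4 (u = -3 - 1 = -4)
k(h) = 25*h**2
k(u) + g(23) = 25*(-4)**2 + 23*(1 + 2*23) = 25*16 + 23*(1 + 46) = 400 + 23*47 = 400 + 1081 = 1481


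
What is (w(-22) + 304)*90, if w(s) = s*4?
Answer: 19440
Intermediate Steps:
w(s) = 4*s
(w(-22) + 304)*90 = (4*(-22) + 304)*90 = (-88 + 304)*90 = 216*90 = 19440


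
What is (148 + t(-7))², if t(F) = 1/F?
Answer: 1071225/49 ≈ 21862.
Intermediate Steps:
(148 + t(-7))² = (148 + 1/(-7))² = (148 - ⅐)² = (1035/7)² = 1071225/49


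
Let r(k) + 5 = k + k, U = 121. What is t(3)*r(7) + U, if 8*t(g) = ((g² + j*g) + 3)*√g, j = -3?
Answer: 121 + 27*√3/8 ≈ 126.85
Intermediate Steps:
r(k) = -5 + 2*k (r(k) = -5 + (k + k) = -5 + 2*k)
t(g) = √g*(3 + g² - 3*g)/8 (t(g) = (((g² - 3*g) + 3)*√g)/8 = ((3 + g² - 3*g)*√g)/8 = (√g*(3 + g² - 3*g))/8 = √g*(3 + g² - 3*g)/8)
t(3)*r(7) + U = (√3*(3 + 3² - 3*3)/8)*(-5 + 2*7) + 121 = (√3*(3 + 9 - 9)/8)*(-5 + 14) + 121 = ((⅛)*√3*3)*9 + 121 = (3*√3/8)*9 + 121 = 27*√3/8 + 121 = 121 + 27*√3/8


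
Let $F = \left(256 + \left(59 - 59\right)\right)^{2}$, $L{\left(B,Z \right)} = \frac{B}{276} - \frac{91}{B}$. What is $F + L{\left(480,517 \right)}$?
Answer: $\frac{723534547}{11040} \approx 65538.0$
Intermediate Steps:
$L{\left(B,Z \right)} = - \frac{91}{B} + \frac{B}{276}$ ($L{\left(B,Z \right)} = B \frac{1}{276} - \frac{91}{B} = \frac{B}{276} - \frac{91}{B} = - \frac{91}{B} + \frac{B}{276}$)
$F = 65536$ ($F = \left(256 + \left(59 - 59\right)\right)^{2} = \left(256 + 0\right)^{2} = 256^{2} = 65536$)
$F + L{\left(480,517 \right)} = 65536 + \left(- \frac{91}{480} + \frac{1}{276} \cdot 480\right) = 65536 + \left(\left(-91\right) \frac{1}{480} + \frac{40}{23}\right) = 65536 + \left(- \frac{91}{480} + \frac{40}{23}\right) = 65536 + \frac{17107}{11040} = \frac{723534547}{11040}$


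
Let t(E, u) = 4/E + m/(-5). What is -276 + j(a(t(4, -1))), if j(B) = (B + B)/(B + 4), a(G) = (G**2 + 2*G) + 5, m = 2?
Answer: -9067/33 ≈ -274.76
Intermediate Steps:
t(E, u) = -2/5 + 4/E (t(E, u) = 4/E + 2/(-5) = 4/E + 2*(-1/5) = 4/E - 2/5 = -2/5 + 4/E)
a(G) = 5 + G**2 + 2*G
j(B) = 2*B/(4 + B) (j(B) = (2*B)/(4 + B) = 2*B/(4 + B))
-276 + j(a(t(4, -1))) = -276 + 2*(5 + (-2/5 + 4/4)**2 + 2*(-2/5 + 4/4))/(4 + (5 + (-2/5 + 4/4)**2 + 2*(-2/5 + 4/4))) = -276 + 2*(5 + (-2/5 + 4*(1/4))**2 + 2*(-2/5 + 4*(1/4)))/(4 + (5 + (-2/5 + 4*(1/4))**2 + 2*(-2/5 + 4*(1/4)))) = -276 + 2*(5 + (-2/5 + 1)**2 + 2*(-2/5 + 1))/(4 + (5 + (-2/5 + 1)**2 + 2*(-2/5 + 1))) = -276 + 2*(5 + (3/5)**2 + 2*(3/5))/(4 + (5 + (3/5)**2 + 2*(3/5))) = -276 + 2*(5 + 9/25 + 6/5)/(4 + (5 + 9/25 + 6/5)) = -276 + 2*(164/25)/(4 + 164/25) = -276 + 2*(164/25)/(264/25) = -276 + 2*(164/25)*(25/264) = -276 + 41/33 = -9067/33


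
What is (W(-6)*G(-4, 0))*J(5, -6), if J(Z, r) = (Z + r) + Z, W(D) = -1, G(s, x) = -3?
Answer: 12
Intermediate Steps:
J(Z, r) = r + 2*Z
(W(-6)*G(-4, 0))*J(5, -6) = (-1*(-3))*(-6 + 2*5) = 3*(-6 + 10) = 3*4 = 12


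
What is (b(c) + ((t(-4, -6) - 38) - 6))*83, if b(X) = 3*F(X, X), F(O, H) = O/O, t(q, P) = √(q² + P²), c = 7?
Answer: -3403 + 166*√13 ≈ -2804.5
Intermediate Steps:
t(q, P) = √(P² + q²)
F(O, H) = 1
b(X) = 3 (b(X) = 3*1 = 3)
(b(c) + ((t(-4, -6) - 38) - 6))*83 = (3 + ((√((-6)² + (-4)²) - 38) - 6))*83 = (3 + ((√(36 + 16) - 38) - 6))*83 = (3 + ((√52 - 38) - 6))*83 = (3 + ((2*√13 - 38) - 6))*83 = (3 + ((-38 + 2*√13) - 6))*83 = (3 + (-44 + 2*√13))*83 = (-41 + 2*√13)*83 = -3403 + 166*√13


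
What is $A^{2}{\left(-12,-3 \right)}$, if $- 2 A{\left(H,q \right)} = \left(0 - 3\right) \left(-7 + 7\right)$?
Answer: $0$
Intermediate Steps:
$A{\left(H,q \right)} = 0$ ($A{\left(H,q \right)} = - \frac{\left(0 - 3\right) \left(-7 + 7\right)}{2} = - \frac{\left(-3\right) 0}{2} = \left(- \frac{1}{2}\right) 0 = 0$)
$A^{2}{\left(-12,-3 \right)} = 0^{2} = 0$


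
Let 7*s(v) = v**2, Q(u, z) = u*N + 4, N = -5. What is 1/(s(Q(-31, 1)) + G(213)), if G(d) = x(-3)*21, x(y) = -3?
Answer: 7/24840 ≈ 0.00028180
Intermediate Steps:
Q(u, z) = 4 - 5*u (Q(u, z) = u*(-5) + 4 = -5*u + 4 = 4 - 5*u)
G(d) = -63 (G(d) = -3*21 = -63)
s(v) = v**2/7
1/(s(Q(-31, 1)) + G(213)) = 1/((4 - 5*(-31))**2/7 - 63) = 1/((4 + 155)**2/7 - 63) = 1/((1/7)*159**2 - 63) = 1/((1/7)*25281 - 63) = 1/(25281/7 - 63) = 1/(24840/7) = 7/24840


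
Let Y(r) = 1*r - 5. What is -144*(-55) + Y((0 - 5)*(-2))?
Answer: 7925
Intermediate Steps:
Y(r) = -5 + r (Y(r) = r - 5 = -5 + r)
-144*(-55) + Y((0 - 5)*(-2)) = -144*(-55) + (-5 + (0 - 5)*(-2)) = 7920 + (-5 - 5*(-2)) = 7920 + (-5 + 10) = 7920 + 5 = 7925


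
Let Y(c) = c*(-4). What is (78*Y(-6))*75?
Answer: 140400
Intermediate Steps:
Y(c) = -4*c
(78*Y(-6))*75 = (78*(-4*(-6)))*75 = (78*24)*75 = 1872*75 = 140400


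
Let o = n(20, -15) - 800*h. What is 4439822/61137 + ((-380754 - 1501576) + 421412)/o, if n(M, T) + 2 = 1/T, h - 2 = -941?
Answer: 48688034505028/688889820753 ≈ 70.676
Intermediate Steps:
h = -939 (h = 2 - 941 = -939)
n(M, T) = -2 + 1/T
o = 11267969/15 (o = (-2 + 1/(-15)) - 800*(-939) = (-2 - 1/15) + 751200 = -31/15 + 751200 = 11267969/15 ≈ 7.5120e+5)
4439822/61137 + ((-380754 - 1501576) + 421412)/o = 4439822/61137 + ((-380754 - 1501576) + 421412)/(11267969/15) = 4439822*(1/61137) + (-1882330 + 421412)*(15/11267969) = 4439822/61137 - 1460918*15/11267969 = 4439822/61137 - 21913770/11267969 = 48688034505028/688889820753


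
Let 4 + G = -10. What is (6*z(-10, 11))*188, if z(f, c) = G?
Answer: -15792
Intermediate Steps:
G = -14 (G = -4 - 10 = -14)
z(f, c) = -14
(6*z(-10, 11))*188 = (6*(-14))*188 = -84*188 = -15792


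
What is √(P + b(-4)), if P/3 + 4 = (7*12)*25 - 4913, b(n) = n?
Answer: I*√8455 ≈ 91.951*I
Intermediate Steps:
P = -8451 (P = -12 + 3*((7*12)*25 - 4913) = -12 + 3*(84*25 - 4913) = -12 + 3*(2100 - 4913) = -12 + 3*(-2813) = -12 - 8439 = -8451)
√(P + b(-4)) = √(-8451 - 4) = √(-8455) = I*√8455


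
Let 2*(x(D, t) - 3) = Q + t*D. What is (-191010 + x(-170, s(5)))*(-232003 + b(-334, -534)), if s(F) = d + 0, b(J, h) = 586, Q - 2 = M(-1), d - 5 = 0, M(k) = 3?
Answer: 88600081203/2 ≈ 4.4300e+10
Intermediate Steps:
d = 5 (d = 5 + 0 = 5)
Q = 5 (Q = 2 + 3 = 5)
s(F) = 5 (s(F) = 5 + 0 = 5)
x(D, t) = 11/2 + D*t/2 (x(D, t) = 3 + (5 + t*D)/2 = 3 + (5 + D*t)/2 = 3 + (5/2 + D*t/2) = 11/2 + D*t/2)
(-191010 + x(-170, s(5)))*(-232003 + b(-334, -534)) = (-191010 + (11/2 + (½)*(-170)*5))*(-232003 + 586) = (-191010 + (11/2 - 425))*(-231417) = (-191010 - 839/2)*(-231417) = -382859/2*(-231417) = 88600081203/2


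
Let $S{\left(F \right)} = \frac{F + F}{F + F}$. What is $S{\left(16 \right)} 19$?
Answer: $19$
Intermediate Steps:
$S{\left(F \right)} = 1$ ($S{\left(F \right)} = \frac{2 F}{2 F} = 2 F \frac{1}{2 F} = 1$)
$S{\left(16 \right)} 19 = 1 \cdot 19 = 19$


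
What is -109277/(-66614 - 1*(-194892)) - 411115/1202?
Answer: -13217090231/38547539 ≈ -342.88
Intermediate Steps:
-109277/(-66614 - 1*(-194892)) - 411115/1202 = -109277/(-66614 + 194892) - 411115*1/1202 = -109277/128278 - 411115/1202 = -13217090231/38547539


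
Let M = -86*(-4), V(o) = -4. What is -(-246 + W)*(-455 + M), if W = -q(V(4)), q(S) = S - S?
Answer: -27306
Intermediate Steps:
q(S) = 0
M = 344
W = 0 (W = -1*0 = 0)
-(-246 + W)*(-455 + M) = -(-246 + 0)*(-455 + 344) = -(-246)*(-111) = -1*27306 = -27306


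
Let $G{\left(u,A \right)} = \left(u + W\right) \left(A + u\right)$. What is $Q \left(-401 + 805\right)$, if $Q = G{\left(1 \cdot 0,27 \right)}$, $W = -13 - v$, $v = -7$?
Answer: $-65448$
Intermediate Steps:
$W = -6$ ($W = -13 - -7 = -13 + 7 = -6$)
$G{\left(u,A \right)} = \left(-6 + u\right) \left(A + u\right)$ ($G{\left(u,A \right)} = \left(u - 6\right) \left(A + u\right) = \left(-6 + u\right) \left(A + u\right)$)
$Q = -162$ ($Q = \left(1 \cdot 0\right)^{2} - 162 - 6 \cdot 1 \cdot 0 + 27 \cdot 1 \cdot 0 = 0^{2} - 162 - 0 + 27 \cdot 0 = 0 - 162 + 0 + 0 = -162$)
$Q \left(-401 + 805\right) = - 162 \left(-401 + 805\right) = \left(-162\right) 404 = -65448$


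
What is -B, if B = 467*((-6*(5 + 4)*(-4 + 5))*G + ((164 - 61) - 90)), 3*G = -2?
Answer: -22883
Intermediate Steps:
G = -⅔ (G = (⅓)*(-2) = -⅔ ≈ -0.66667)
B = 22883 (B = 467*(-6*(5 + 4)*(-4 + 5)*(-⅔) + ((164 - 61) - 90)) = 467*(-54*(-⅔) + (103 - 90)) = 467*(-6*9*(-⅔) + 13) = 467*(-54*(-⅔) + 13) = 467*(36 + 13) = 467*49 = 22883)
-B = -1*22883 = -22883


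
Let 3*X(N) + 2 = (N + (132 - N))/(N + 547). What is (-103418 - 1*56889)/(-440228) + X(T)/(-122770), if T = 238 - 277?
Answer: 3749258264489/10295913792180 ≈ 0.36415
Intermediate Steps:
T = -39
X(N) = -⅔ + 44/(547 + N) (X(N) = -⅔ + ((N + (132 - N))/(N + 547))/3 = -⅔ + (132/(547 + N))/3 = -⅔ + 44/(547 + N))
(-103418 - 1*56889)/(-440228) + X(T)/(-122770) = (-103418 - 1*56889)/(-440228) + (2*(-481 - 1*(-39))/(3*(547 - 39)))/(-122770) = (-103418 - 56889)*(-1/440228) + ((⅔)*(-481 + 39)/508)*(-1/122770) = -160307*(-1/440228) + ((⅔)*(1/508)*(-442))*(-1/122770) = 160307/440228 - 221/381*(-1/122770) = 160307/440228 + 221/46775370 = 3749258264489/10295913792180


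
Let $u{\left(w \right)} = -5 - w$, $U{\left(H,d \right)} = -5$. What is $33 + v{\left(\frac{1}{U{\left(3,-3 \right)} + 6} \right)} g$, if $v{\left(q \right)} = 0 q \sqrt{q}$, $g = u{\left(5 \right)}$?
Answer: $33$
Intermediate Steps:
$g = -10$ ($g = -5 - 5 = -10$)
$v{\left(q \right)} = 0$ ($v{\left(q \right)} = 0 q^{\frac{3}{2}} = 0$)
$33 + v{\left(\frac{1}{U{\left(3,-3 \right)} + 6} \right)} g = 33 + 0 \left(-10\right) = 33 + 0 = 33$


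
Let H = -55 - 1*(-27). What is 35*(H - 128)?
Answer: -5460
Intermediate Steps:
H = -28 (H = -55 + 27 = -28)
35*(H - 128) = 35*(-28 - 128) = 35*(-156) = -5460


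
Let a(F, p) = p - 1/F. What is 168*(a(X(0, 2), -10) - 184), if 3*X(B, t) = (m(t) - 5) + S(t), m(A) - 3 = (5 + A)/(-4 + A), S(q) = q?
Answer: -32448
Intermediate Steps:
m(A) = 3 + (5 + A)/(-4 + A)
X(B, t) = -5/3 + t/3 + (-7 + 4*t)/(3*(-4 + t)) (X(B, t) = (((-7 + 4*t)/(-4 + t) - 5) + t)/3 = ((-5 + (-7 + 4*t)/(-4 + t)) + t)/3 = (-5 + t + (-7 + 4*t)/(-4 + t))/3 = -5/3 + t/3 + (-7 + 4*t)/(3*(-4 + t)))
168*(a(X(0, 2), -10) - 184) = 168*((-10 - 1/((13 + 2² - 5*2)/(3*(-4 + 2)))) - 184) = 168*((-10 - 1/((⅓)*(13 + 4 - 10)/(-2))) - 184) = 168*((-10 - 1/((⅓)*(-½)*7)) - 184) = 168*((-10 - 1/(-7/6)) - 184) = 168*((-10 - 1*(-6/7)) - 184) = 168*((-10 + 6/7) - 184) = 168*(-64/7 - 184) = 168*(-1352/7) = -32448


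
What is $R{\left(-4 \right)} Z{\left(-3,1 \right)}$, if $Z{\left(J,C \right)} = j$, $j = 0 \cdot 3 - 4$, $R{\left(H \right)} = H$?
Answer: $16$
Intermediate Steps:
$j = -4$ ($j = 0 - 4 = -4$)
$Z{\left(J,C \right)} = -4$
$R{\left(-4 \right)} Z{\left(-3,1 \right)} = \left(-4\right) \left(-4\right) = 16$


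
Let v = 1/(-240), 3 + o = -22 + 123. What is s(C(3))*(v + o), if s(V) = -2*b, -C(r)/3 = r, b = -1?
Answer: 23519/120 ≈ 195.99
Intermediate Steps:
C(r) = -3*r
s(V) = 2 (s(V) = -2*(-1) = 2)
o = 98 (o = -3 + (-22 + 123) = -3 + 101 = 98)
v = -1/240 ≈ -0.0041667
s(C(3))*(v + o) = 2*(-1/240 + 98) = 2*(23519/240) = 23519/120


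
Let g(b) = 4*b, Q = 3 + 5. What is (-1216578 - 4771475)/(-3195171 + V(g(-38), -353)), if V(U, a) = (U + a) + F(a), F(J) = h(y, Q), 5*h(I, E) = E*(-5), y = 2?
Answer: 5988053/3195684 ≈ 1.8738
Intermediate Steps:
Q = 8
h(I, E) = -E (h(I, E) = (E*(-5))/5 = (-5*E)/5 = -E)
F(J) = -8 (F(J) = -1*8 = -8)
V(U, a) = -8 + U + a (V(U, a) = (U + a) - 8 = -8 + U + a)
(-1216578 - 4771475)/(-3195171 + V(g(-38), -353)) = (-1216578 - 4771475)/(-3195171 + (-8 + 4*(-38) - 353)) = -5988053/(-3195171 + (-8 - 152 - 353)) = -5988053/(-3195171 - 513) = -5988053/(-3195684) = -5988053*(-1/3195684) = 5988053/3195684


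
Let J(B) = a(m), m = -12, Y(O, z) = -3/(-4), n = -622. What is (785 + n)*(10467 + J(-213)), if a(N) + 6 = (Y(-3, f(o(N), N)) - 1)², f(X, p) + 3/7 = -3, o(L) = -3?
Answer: 27282451/16 ≈ 1.7052e+6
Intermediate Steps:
f(X, p) = -24/7 (f(X, p) = -3/7 - 3 = -24/7)
Y(O, z) = ¾ (Y(O, z) = -3*(-¼) = ¾)
a(N) = -95/16 (a(N) = -6 + (¾ - 1)² = -6 + (-¼)² = -6 + 1/16 = -95/16)
J(B) = -95/16
(785 + n)*(10467 + J(-213)) = (785 - 622)*(10467 - 95/16) = 163*(167377/16) = 27282451/16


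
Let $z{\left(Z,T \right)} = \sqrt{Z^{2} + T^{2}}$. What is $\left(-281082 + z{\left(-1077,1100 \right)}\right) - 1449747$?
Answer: $-1730829 + \sqrt{2369929} \approx -1.7293 \cdot 10^{6}$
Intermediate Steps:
$z{\left(Z,T \right)} = \sqrt{T^{2} + Z^{2}}$
$\left(-281082 + z{\left(-1077,1100 \right)}\right) - 1449747 = \left(-281082 + \sqrt{1100^{2} + \left(-1077\right)^{2}}\right) - 1449747 = \left(-281082 + \sqrt{1210000 + 1159929}\right) - 1449747 = \left(-281082 + \sqrt{2369929}\right) - 1449747 = -1730829 + \sqrt{2369929}$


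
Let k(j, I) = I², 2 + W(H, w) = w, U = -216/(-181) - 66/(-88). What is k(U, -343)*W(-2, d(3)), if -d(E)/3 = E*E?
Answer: -3411821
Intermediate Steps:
U = 1407/724 (U = -216*(-1/181) - 66*(-1/88) = 216/181 + ¾ = 1407/724 ≈ 1.9434)
d(E) = -3*E² (d(E) = -3*E*E = -3*E²)
W(H, w) = -2 + w
k(U, -343)*W(-2, d(3)) = (-343)²*(-2 - 3*3²) = 117649*(-2 - 3*9) = 117649*(-2 - 27) = 117649*(-29) = -3411821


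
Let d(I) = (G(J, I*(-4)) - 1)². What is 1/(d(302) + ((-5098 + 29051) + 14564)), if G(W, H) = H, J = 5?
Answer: 1/1500198 ≈ 6.6658e-7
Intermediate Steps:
d(I) = (-1 - 4*I)² (d(I) = (I*(-4) - 1)² = (-4*I - 1)² = (-1 - 4*I)²)
1/(d(302) + ((-5098 + 29051) + 14564)) = 1/((1 + 4*302)² + ((-5098 + 29051) + 14564)) = 1/((1 + 1208)² + (23953 + 14564)) = 1/(1209² + 38517) = 1/(1461681 + 38517) = 1/1500198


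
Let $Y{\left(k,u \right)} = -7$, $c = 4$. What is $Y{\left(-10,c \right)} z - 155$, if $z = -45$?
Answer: $160$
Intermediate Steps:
$Y{\left(-10,c \right)} z - 155 = \left(-7\right) \left(-45\right) - 155 = 315 - 155 = 160$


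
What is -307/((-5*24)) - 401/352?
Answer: 7493/5280 ≈ 1.4191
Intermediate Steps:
-307/((-5*24)) - 401/352 = -307/(-120) - 401*1/352 = -307*(-1/120) - 401/352 = 307/120 - 401/352 = 7493/5280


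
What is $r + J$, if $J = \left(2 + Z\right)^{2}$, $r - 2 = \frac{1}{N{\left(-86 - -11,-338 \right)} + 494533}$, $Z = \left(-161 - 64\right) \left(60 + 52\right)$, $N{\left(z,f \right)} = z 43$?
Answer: $\frac{311950711421449}{491308} \approx 6.3494 \cdot 10^{8}$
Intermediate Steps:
$N{\left(z,f \right)} = 43 z$
$Z = -25200$ ($Z = \left(-225\right) 112 = -25200$)
$r = \frac{982617}{491308}$ ($r = 2 + \frac{1}{43 \left(-86 - -11\right) + 494533} = 2 + \frac{1}{43 \left(-86 + 11\right) + 494533} = 2 + \frac{1}{43 \left(-75\right) + 494533} = 2 + \frac{1}{-3225 + 494533} = 2 + \frac{1}{491308} = \frac{982617}{491308} \approx 2.0$)
$J = 634939204$ ($J = \left(2 - 25200\right)^{2} = \left(-25198\right)^{2} = 634939204$)
$r + J = \frac{982617}{491308} + 634939204 = \frac{311950711421449}{491308}$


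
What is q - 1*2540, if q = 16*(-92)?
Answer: -4012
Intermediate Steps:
q = -1472
q - 1*2540 = -1472 - 1*2540 = -1472 - 2540 = -4012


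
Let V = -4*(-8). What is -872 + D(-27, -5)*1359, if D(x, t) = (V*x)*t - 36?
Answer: 5821084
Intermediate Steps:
V = 32
D(x, t) = -36 + 32*t*x (D(x, t) = (32*x)*t - 36 = 32*t*x - 36 = -36 + 32*t*x)
-872 + D(-27, -5)*1359 = -872 + (-36 + 32*(-5)*(-27))*1359 = -872 + (-36 + 4320)*1359 = -872 + 4284*1359 = -872 + 5821956 = 5821084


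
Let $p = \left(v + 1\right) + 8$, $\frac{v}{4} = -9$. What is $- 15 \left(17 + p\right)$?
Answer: $150$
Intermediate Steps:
$v = -36$ ($v = 4 \left(-9\right) = -36$)
$p = -27$ ($p = \left(-36 + 1\right) + 8 = -35 + 8 = -27$)
$- 15 \left(17 + p\right) = - 15 \left(17 - 27\right) = \left(-15\right) \left(-10\right) = 150$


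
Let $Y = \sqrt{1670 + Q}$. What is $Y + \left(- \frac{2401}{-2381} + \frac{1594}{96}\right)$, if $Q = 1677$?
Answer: $\frac{2012905}{114288} + \sqrt{3347} \approx 75.466$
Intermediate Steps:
$Y = \sqrt{3347}$ ($Y = \sqrt{1670 + 1677} = \sqrt{3347} \approx 57.853$)
$Y + \left(- \frac{2401}{-2381} + \frac{1594}{96}\right) = \sqrt{3347} + \left(- \frac{2401}{-2381} + \frac{1594}{96}\right) = \sqrt{3347} + \left(\left(-2401\right) \left(- \frac{1}{2381}\right) + 1594 \cdot \frac{1}{96}\right) = \sqrt{3347} + \left(\frac{2401}{2381} + \frac{797}{48}\right) = \sqrt{3347} + \frac{2012905}{114288} = \frac{2012905}{114288} + \sqrt{3347}$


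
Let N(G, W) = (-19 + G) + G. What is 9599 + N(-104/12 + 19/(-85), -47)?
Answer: 2438366/255 ≈ 9562.2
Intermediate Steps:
N(G, W) = -19 + 2*G
9599 + N(-104/12 + 19/(-85), -47) = 9599 + (-19 + 2*(-104/12 + 19/(-85))) = 9599 + (-19 + 2*(-104*1/12 + 19*(-1/85))) = 9599 + (-19 + 2*(-26/3 - 19/85)) = 9599 + (-19 + 2*(-2267/255)) = 9599 + (-19 - 4534/255) = 9599 - 9379/255 = 2438366/255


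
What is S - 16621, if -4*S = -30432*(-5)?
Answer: -54661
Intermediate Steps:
S = -38040 (S = -(-7608)*(-5) = -1/4*152160 = -38040)
S - 16621 = -38040 - 16621 = -54661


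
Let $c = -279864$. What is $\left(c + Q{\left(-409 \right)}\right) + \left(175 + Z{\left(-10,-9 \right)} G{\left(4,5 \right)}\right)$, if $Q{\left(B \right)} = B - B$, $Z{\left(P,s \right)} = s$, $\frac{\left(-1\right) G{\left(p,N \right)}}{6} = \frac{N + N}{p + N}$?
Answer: $-279629$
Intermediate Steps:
$G{\left(p,N \right)} = - \frac{12 N}{N + p}$ ($G{\left(p,N \right)} = - 6 \frac{N + N}{p + N} = - 6 \frac{2 N}{N + p} = - \frac{12 N}{N + p}$)
$Q{\left(B \right)} = 0$
$\left(c + Q{\left(-409 \right)}\right) + \left(175 + Z{\left(-10,-9 \right)} G{\left(4,5 \right)}\right) = \left(-279864 + 0\right) + \left(175 - 9 \left(\left(-12\right) 5 \frac{1}{5 + 4}\right)\right) = -279864 + \left(175 - 9 \left(\left(-12\right) 5 \cdot \frac{1}{9}\right)\right) = -279864 + \left(175 - -60\right) = -279864 + \left(175 + 60\right) = -279864 + 235 = -279629$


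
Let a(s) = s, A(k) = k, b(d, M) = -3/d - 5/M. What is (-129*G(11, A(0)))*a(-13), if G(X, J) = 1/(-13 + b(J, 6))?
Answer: 0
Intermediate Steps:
b(d, M) = -5/M - 3/d
G(X, J) = 1/(-83/6 - 3/J) (G(X, J) = 1/(-13 + (-5/6 - 3/J)) = 1/(-83/6 - 3/J))
(-129*G(11, A(0)))*a(-13) = -(-774)*0/(18 + 83*0)*(-13) = -(-774)*0/(18 + 0)*(-13) = -(-774)*0/18*(-13) = -129*0*(-13) = 0*(-13) = 0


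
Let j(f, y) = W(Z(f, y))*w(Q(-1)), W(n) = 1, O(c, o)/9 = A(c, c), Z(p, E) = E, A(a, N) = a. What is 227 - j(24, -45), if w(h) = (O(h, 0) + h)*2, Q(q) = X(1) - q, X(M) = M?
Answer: 187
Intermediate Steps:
O(c, o) = 9*c
Q(q) = 1 - q
w(h) = 20*h (w(h) = (9*h + h)*2 = (10*h)*2 = 20*h)
j(f, y) = 40 (j(f, y) = 1*(20*(1 - 1*(-1))) = 1*(20*(1 + 1)) = 1*(20*2) = 1*40 = 40)
227 - j(24, -45) = 227 - 1*40 = 227 - 40 = 187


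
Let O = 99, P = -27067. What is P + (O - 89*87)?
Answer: -34711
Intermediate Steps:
P + (O - 89*87) = -27067 + (99 - 89*87) = -27067 + (99 - 7743) = -27067 - 7644 = -34711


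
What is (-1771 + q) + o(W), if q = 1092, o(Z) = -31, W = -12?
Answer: -710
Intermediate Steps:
(-1771 + q) + o(W) = (-1771 + 1092) - 31 = -679 - 31 = -710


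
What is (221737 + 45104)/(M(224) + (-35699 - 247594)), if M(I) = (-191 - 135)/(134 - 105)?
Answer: -7738389/8215823 ≈ -0.94189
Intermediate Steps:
M(I) = -326/29
(221737 + 45104)/(M(224) + (-35699 - 247594)) = (221737 + 45104)/(-326/29 + (-35699 - 247594)) = 266841/(-326/29 - 283293) = 266841/(-8215823/29) = 266841*(-29/8215823) = -7738389/8215823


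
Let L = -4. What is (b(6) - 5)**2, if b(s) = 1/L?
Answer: 441/16 ≈ 27.563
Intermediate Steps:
b(s) = -1/4 (b(s) = 1/(-4) = -1/4)
(b(6) - 5)**2 = (-1/4 - 5)**2 = (-21/4)**2 = 441/16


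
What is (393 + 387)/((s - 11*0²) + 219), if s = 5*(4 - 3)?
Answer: 195/56 ≈ 3.4821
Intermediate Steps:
s = 5 (s = 5*1 = 5)
(393 + 387)/((s - 11*0²) + 219) = (393 + 387)/((5 - 11*0²) + 219) = 780/((5 - 11*0) + 219) = 780/((5 + 0) + 219) = 780/(5 + 219) = 780/224 = 780*(1/224) = 195/56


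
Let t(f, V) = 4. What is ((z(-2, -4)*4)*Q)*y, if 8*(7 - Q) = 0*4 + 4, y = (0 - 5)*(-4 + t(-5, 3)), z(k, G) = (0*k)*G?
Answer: 0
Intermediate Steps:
z(k, G) = 0 (z(k, G) = 0*G = 0)
y = 0 (y = (0 - 5)*(-4 + 4) = -5*0 = 0)
Q = 13/2 (Q = 7 - (0*4 + 4)/8 = 7 - (0 + 4)/8 = 7 - 1/8*4 = 7 - 1/2 = 13/2 ≈ 6.5000)
((z(-2, -4)*4)*Q)*y = ((0*4)*(13/2))*0 = (0*(13/2))*0 = 0*0 = 0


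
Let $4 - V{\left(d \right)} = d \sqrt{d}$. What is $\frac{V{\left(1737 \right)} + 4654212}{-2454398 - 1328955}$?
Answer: $- \frac{664888}{540479} + \frac{5211 \sqrt{193}}{3783353} \approx -1.211$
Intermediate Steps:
$V{\left(d \right)} = 4 - d^{\frac{3}{2}}$ ($V{\left(d \right)} = 4 - d \sqrt{d} = 4 - d^{\frac{3}{2}}$)
$\frac{V{\left(1737 \right)} + 4654212}{-2454398 - 1328955} = \frac{\left(4 - 1737^{\frac{3}{2}}\right) + 4654212}{-2454398 - 1328955} = \frac{\left(4 - 5211 \sqrt{193}\right) + 4654212}{-2454398 - 1328955} = \frac{\left(4 - 5211 \sqrt{193}\right) + 4654212}{-3783353} = \left(4654216 - 5211 \sqrt{193}\right) \left(- \frac{1}{3783353}\right) = - \frac{664888}{540479} + \frac{5211 \sqrt{193}}{3783353}$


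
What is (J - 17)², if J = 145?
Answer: 16384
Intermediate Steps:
(J - 17)² = (145 - 17)² = 128² = 16384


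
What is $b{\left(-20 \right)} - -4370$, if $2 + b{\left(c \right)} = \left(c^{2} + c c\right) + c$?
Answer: $5148$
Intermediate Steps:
$b{\left(c \right)} = -2 + c + 2 c^{2}$ ($b{\left(c \right)} = -2 + \left(\left(c^{2} + c c\right) + c\right) = -2 + \left(\left(c^{2} + c^{2}\right) + c\right) = -2 + \left(2 c^{2} + c\right) = -2 + \left(c + 2 c^{2}\right) = -2 + c + 2 c^{2}$)
$b{\left(-20 \right)} - -4370 = \left(-2 - 20 + 2 \left(-20\right)^{2}\right) - -4370 = \left(-2 - 20 + 2 \cdot 400\right) + 4370 = \left(-2 - 20 + 800\right) + 4370 = 778 + 4370 = 5148$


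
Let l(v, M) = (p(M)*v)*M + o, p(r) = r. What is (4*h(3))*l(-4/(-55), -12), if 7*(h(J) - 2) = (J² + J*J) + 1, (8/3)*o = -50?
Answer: -5463/35 ≈ -156.09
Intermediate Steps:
o = -75/4 (o = (3/8)*(-50) = -75/4 ≈ -18.750)
h(J) = 15/7 + 2*J²/7 (h(J) = 2 + ((J² + J*J) + 1)/7 = 2 + ((J² + J²) + 1)/7 = 2 + (2*J² + 1)/7 = 2 + (1 + 2*J²)/7 = 2 + (⅐ + 2*J²/7) = 15/7 + 2*J²/7)
l(v, M) = -75/4 + v*M² (l(v, M) = (M*v)*M - 75/4 = v*M² - 75/4 = -75/4 + v*M²)
(4*h(3))*l(-4/(-55), -12) = (4*(15/7 + (2/7)*3²))*(-75/4 - 4/(-55)*(-12)²) = (4*(15/7 + (2/7)*9))*(-75/4 - 4*(-1/55)*144) = (4*(15/7 + 18/7))*(-75/4 + (4/55)*144) = (4*(33/7))*(-75/4 + 576/55) = (132/7)*(-1821/220) = -5463/35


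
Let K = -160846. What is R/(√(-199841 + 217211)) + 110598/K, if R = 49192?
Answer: -55299/80423 + 24596*√1930/2895 ≈ 372.56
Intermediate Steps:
R/(√(-199841 + 217211)) + 110598/K = 49192/(√(-199841 + 217211)) + 110598/(-160846) = 49192/(√17370) + 110598*(-1/160846) = 49192/((3*√1930)) - 55299/80423 = 49192*(√1930/5790) - 55299/80423 = 24596*√1930/2895 - 55299/80423 = -55299/80423 + 24596*√1930/2895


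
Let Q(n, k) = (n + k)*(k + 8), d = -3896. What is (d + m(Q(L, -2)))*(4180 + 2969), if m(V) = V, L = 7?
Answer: -27638034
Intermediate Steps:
Q(n, k) = (8 + k)*(k + n) (Q(n, k) = (k + n)*(8 + k) = (8 + k)*(k + n))
(d + m(Q(L, -2)))*(4180 + 2969) = (-3896 + ((-2)**2 + 8*(-2) + 8*7 - 2*7))*(4180 + 2969) = (-3896 + (4 - 16 + 56 - 14))*7149 = (-3896 + 30)*7149 = -3866*7149 = -27638034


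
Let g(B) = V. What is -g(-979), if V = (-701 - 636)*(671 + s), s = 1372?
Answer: 2731491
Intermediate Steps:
V = -2731491 (V = (-701 - 636)*(671 + 1372) = -1337*2043 = -2731491)
g(B) = -2731491
-g(-979) = -1*(-2731491) = 2731491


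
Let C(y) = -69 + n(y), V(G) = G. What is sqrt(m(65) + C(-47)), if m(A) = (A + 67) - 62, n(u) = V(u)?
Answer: I*sqrt(46) ≈ 6.7823*I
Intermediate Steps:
n(u) = u
C(y) = -69 + y
m(A) = 5 + A (m(A) = (67 + A) - 62 = 5 + A)
sqrt(m(65) + C(-47)) = sqrt((5 + 65) + (-69 - 47)) = sqrt(70 - 116) = sqrt(-46) = I*sqrt(46)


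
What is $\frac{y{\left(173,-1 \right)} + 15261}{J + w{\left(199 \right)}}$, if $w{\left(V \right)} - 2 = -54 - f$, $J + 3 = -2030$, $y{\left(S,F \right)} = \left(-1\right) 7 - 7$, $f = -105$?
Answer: $- \frac{15247}{1980} \approx -7.7005$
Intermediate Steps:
$y{\left(S,F \right)} = -14$ ($y{\left(S,F \right)} = -7 - 7 = -14$)
$J = -2033$ ($J = -3 - 2030 = -2033$)
$w{\left(V \right)} = 53$ ($w{\left(V \right)} = 2 - -51 = 2 + \left(-54 + 105\right) = 2 + 51 = 53$)
$\frac{y{\left(173,-1 \right)} + 15261}{J + w{\left(199 \right)}} = \frac{-14 + 15261}{-2033 + 53} = \frac{15247}{-1980} = 15247 \left(- \frac{1}{1980}\right) = - \frac{15247}{1980}$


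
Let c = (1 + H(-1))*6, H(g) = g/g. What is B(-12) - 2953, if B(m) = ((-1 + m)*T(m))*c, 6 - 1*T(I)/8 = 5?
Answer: -4201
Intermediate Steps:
T(I) = 8 (T(I) = 48 - 8*5 = 48 - 40 = 8)
H(g) = 1
c = 12 (c = (1 + 1)*6 = 2*6 = 12)
B(m) = -96 + 96*m (B(m) = ((-1 + m)*8)*12 = (-8 + 8*m)*12 = -96 + 96*m)
B(-12) - 2953 = (-96 + 96*(-12)) - 2953 = (-96 - 1152) - 2953 = -1248 - 2953 = -4201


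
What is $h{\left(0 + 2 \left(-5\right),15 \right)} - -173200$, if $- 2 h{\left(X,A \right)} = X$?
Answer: $173205$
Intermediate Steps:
$h{\left(X,A \right)} = - \frac{X}{2}$
$h{\left(0 + 2 \left(-5\right),15 \right)} - -173200 = - \frac{0 + 2 \left(-5\right)}{2} - -173200 = - \frac{0 - 10}{2} + 173200 = \left(- \frac{1}{2}\right) \left(-10\right) + 173200 = 5 + 173200 = 173205$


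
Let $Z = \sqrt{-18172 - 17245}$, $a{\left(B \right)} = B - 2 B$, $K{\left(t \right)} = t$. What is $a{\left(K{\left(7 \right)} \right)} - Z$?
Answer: $-7 - i \sqrt{35417} \approx -7.0 - 188.19 i$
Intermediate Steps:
$a{\left(B \right)} = - B$
$Z = i \sqrt{35417}$ ($Z = \sqrt{-35417} = i \sqrt{35417} \approx 188.19 i$)
$a{\left(K{\left(7 \right)} \right)} - Z = \left(-1\right) 7 - i \sqrt{35417} = -7 - i \sqrt{35417}$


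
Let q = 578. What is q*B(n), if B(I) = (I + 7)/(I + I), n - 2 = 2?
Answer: 3179/4 ≈ 794.75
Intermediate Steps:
n = 4 (n = 2 + 2 = 4)
B(I) = (7 + I)/(2*I) (B(I) = (7 + I)/((2*I)) = (7 + I)*(1/(2*I)) = (7 + I)/(2*I))
q*B(n) = 578*((1/2)*(7 + 4)/4) = 578*((1/2)*(1/4)*11) = 578*(11/8) = 3179/4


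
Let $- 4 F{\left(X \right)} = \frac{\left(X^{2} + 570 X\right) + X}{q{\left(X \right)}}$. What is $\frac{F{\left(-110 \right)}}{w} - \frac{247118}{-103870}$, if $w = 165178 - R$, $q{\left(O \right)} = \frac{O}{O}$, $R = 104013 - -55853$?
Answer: $\frac{2629502741}{551757440} \approx 4.7657$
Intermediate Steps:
$R = 159866$ ($R = 104013 + 55853 = 159866$)
$q{\left(O \right)} = 1$
$w = 5312$ ($w = 165178 - 159866 = 5312$)
$F{\left(X \right)} = - \frac{571 X}{4} - \frac{X^{2}}{4}$ ($F{\left(X \right)} = - \frac{\left(\left(X^{2} + 570 X\right) + X\right) 1^{-1}}{4} = - \frac{\left(X^{2} + 571 X\right) 1}{4} = - \frac{X^{2} + 571 X}{4} = - \frac{571 X}{4} - \frac{X^{2}}{4}$)
$\frac{F{\left(-110 \right)}}{w} - \frac{247118}{-103870} = \frac{\left(- \frac{1}{4}\right) \left(-110\right) \left(571 - 110\right)}{5312} - \frac{247118}{-103870} = \left(- \frac{1}{4}\right) \left(-110\right) 461 \cdot \frac{1}{5312} - - \frac{123559}{51935} = \frac{25355}{2} \cdot \frac{1}{5312} + \frac{123559}{51935} = \frac{25355}{10624} + \frac{123559}{51935} = \frac{2629502741}{551757440}$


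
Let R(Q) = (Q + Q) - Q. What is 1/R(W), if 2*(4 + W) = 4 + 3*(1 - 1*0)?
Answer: -2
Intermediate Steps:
W = -1/2 (W = -4 + (4 + 3*(1 - 1*0))/2 = -4 + (4 + 3*(1 + 0))/2 = -4 + (4 + 3*1)/2 = -4 + (4 + 3)/2 = -4 + (1/2)*7 = -4 + 7/2 = -1/2 ≈ -0.50000)
R(Q) = Q (R(Q) = 2*Q - Q = Q)
1/R(W) = 1/(-1/2) = -2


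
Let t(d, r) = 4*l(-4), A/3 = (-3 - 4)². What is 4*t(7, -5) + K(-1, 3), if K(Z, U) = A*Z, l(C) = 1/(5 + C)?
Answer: -131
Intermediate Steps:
A = 147 (A = 3*(-3 - 4)² = 3*(-7)² = 3*49 = 147)
t(d, r) = 4 (t(d, r) = 4/(5 - 4) = 4/1 = 4*1 = 4)
K(Z, U) = 147*Z
4*t(7, -5) + K(-1, 3) = 4*4 + 147*(-1) = 16 - 147 = -131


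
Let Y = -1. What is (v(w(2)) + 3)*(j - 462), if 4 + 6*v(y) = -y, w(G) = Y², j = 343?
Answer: -1547/6 ≈ -257.83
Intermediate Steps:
w(G) = 1 (w(G) = (-1)² = 1)
v(y) = -⅔ - y/6 (v(y) = -⅔ + (-y)/6 = -⅔ - y/6)
(v(w(2)) + 3)*(j - 462) = ((-⅔ - ⅙*1) + 3)*(343 - 462) = ((-⅔ - ⅙) + 3)*(-119) = (-⅚ + 3)*(-119) = (13/6)*(-119) = -1547/6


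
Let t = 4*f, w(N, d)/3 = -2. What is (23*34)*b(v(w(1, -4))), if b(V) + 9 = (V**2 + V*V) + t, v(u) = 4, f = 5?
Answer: 33626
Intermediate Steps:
w(N, d) = -6 (w(N, d) = 3*(-2) = -6)
t = 20 (t = 4*5 = 20)
b(V) = 11 + 2*V**2 (b(V) = -9 + ((V**2 + V*V) + 20) = -9 + ((V**2 + V**2) + 20) = -9 + (2*V**2 + 20) = -9 + (20 + 2*V**2) = 11 + 2*V**2)
(23*34)*b(v(w(1, -4))) = (23*34)*(11 + 2*4**2) = 782*(11 + 2*16) = 782*(11 + 32) = 782*43 = 33626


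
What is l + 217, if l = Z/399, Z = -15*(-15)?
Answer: 28936/133 ≈ 217.56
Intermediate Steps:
Z = 225
l = 75/133 (l = 225/399 = 225*(1/399) = 75/133 ≈ 0.56391)
l + 217 = 75/133 + 217 = 28936/133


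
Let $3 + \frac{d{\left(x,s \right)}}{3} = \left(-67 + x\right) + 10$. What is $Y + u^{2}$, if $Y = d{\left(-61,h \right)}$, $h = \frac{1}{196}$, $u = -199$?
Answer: $39238$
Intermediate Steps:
$h = \frac{1}{196} \approx 0.005102$
$d{\left(x,s \right)} = -180 + 3 x$ ($d{\left(x,s \right)} = -9 + 3 \left(\left(-67 + x\right) + 10\right) = -9 + 3 \left(-57 + x\right) = -9 + \left(-171 + 3 x\right) = -180 + 3 x$)
$Y = -363$ ($Y = -180 + 3 \left(-61\right) = -180 - 183 = -363$)
$Y + u^{2} = -363 + \left(-199\right)^{2} = -363 + 39601 = 39238$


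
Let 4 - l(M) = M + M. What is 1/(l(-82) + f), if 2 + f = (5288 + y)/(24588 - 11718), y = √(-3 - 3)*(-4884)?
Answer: 18624177/3099362350 + 42471*I*√6/3099362350 ≈ 0.006009 + 3.3566e-5*I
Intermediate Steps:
y = -4884*I*√6 (y = √(-6)*(-4884) = (I*√6)*(-4884) = -4884*I*√6 ≈ -11963.0*I)
l(M) = 4 - 2*M (l(M) = 4 - (M + M) = 4 - 2*M)
f = -10226/6435 - 74*I*√6/195 (f = -2 + (5288 - 4884*I*√6)/(24588 - 11718) = -2 + (5288 - 4884*I*√6)/12870 = -2 + (5288 - 4884*I*√6)*(1/12870) = -2 + (2644/6435 - 74*I*√6/195) = -10226/6435 - 74*I*√6/195 ≈ -1.5891 - 0.92955*I)
1/(l(-82) + f) = 1/((4 - 2*(-82)) + (-10226/6435 - 74*I*√6/195)) = 1/((4 + 164) + (-10226/6435 - 74*I*√6/195)) = 1/(168 + (-10226/6435 - 74*I*√6/195)) = 1/(1070854/6435 - 74*I*√6/195)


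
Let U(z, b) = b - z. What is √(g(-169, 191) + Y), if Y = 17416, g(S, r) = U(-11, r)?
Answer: √17618 ≈ 132.73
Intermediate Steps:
g(S, r) = 11 + r (g(S, r) = r - 1*(-11) = r + 11 = 11 + r)
√(g(-169, 191) + Y) = √((11 + 191) + 17416) = √(202 + 17416) = √17618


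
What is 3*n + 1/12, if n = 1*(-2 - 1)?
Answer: -107/12 ≈ -8.9167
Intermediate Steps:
n = -3 (n = 1*(-3) = -3)
3*n + 1/12 = 3*(-3) + 1/12 = -9 + 1/12 = -107/12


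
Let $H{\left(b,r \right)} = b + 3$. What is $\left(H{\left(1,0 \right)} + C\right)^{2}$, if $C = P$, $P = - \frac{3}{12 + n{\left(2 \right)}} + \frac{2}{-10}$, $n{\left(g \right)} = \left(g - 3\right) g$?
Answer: $\frac{49}{4} \approx 12.25$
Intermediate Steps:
$n{\left(g \right)} = g \left(-3 + g\right)$ ($n{\left(g \right)} = \left(-3 + g\right) g = g \left(-3 + g\right)$)
$H{\left(b,r \right)} = 3 + b$
$P = - \frac{1}{2}$ ($P = - \frac{3}{12 + 2 \left(-3 + 2\right)} + \frac{2}{-10} = - \frac{3}{12 + 2 \left(-1\right)} + 2 \left(- \frac{1}{10}\right) = - \frac{3}{12 - 2} - \frac{1}{5} = - \frac{3}{10} - \frac{1}{5} = - \frac{1}{2} \approx -0.5$)
$C = - \frac{1}{2} \approx -0.5$
$\left(H{\left(1,0 \right)} + C\right)^{2} = \left(\left(3 + 1\right) - \frac{1}{2}\right)^{2} = \left(4 - \frac{1}{2}\right)^{2} = \left(\frac{7}{2}\right)^{2} = \frac{49}{4}$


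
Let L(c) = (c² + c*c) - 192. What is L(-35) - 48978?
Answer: -46720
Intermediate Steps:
L(c) = -192 + 2*c² (L(c) = (c² + c²) - 192 = 2*c² - 192 = -192 + 2*c²)
L(-35) - 48978 = (-192 + 2*(-35)²) - 48978 = (-192 + 2*1225) - 48978 = (-192 + 2450) - 48978 = 2258 - 48978 = -46720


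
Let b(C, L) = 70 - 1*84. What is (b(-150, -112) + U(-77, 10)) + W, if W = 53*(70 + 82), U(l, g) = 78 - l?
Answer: 8197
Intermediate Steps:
b(C, L) = -14 (b(C, L) = 70 - 84 = -14)
W = 8056 (W = 53*152 = 8056)
(b(-150, -112) + U(-77, 10)) + W = (-14 + (78 - 1*(-77))) + 8056 = (-14 + (78 + 77)) + 8056 = (-14 + 155) + 8056 = 141 + 8056 = 8197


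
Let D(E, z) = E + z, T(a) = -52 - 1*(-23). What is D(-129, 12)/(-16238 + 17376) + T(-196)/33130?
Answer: -977303/9425485 ≈ -0.10369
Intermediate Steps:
T(a) = -29 (T(a) = -52 + 23 = -29)
D(-129, 12)/(-16238 + 17376) + T(-196)/33130 = (-129 + 12)/(-16238 + 17376) - 29/33130 = -117/1138 - 29*1/33130 = -117*1/1138 - 29/33130 = -117/1138 - 29/33130 = -977303/9425485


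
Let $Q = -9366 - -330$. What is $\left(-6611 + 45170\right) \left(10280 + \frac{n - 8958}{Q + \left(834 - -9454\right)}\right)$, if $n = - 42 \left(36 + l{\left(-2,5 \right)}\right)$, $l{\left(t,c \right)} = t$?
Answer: $\frac{247937724633}{626} \approx 3.9607 \cdot 10^{8}$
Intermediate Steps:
$Q = -9036$ ($Q = -9366 + 330 = -9036$)
$n = -1428$ ($n = - 42 \left(36 - 2\right) = \left(-42\right) 34 = -1428$)
$\left(-6611 + 45170\right) \left(10280 + \frac{n - 8958}{Q + \left(834 - -9454\right)}\right) = \left(-6611 + 45170\right) \left(10280 + \frac{-1428 - 8958}{-9036 + \left(834 - -9454\right)}\right) = 38559 \left(10280 - \frac{10386}{-9036 + \left(834 + 9454\right)}\right) = 38559 \left(10280 - \frac{10386}{-9036 + 10288}\right) = 38559 \left(10280 - \frac{10386}{1252}\right) = 38559 \left(10280 - \frac{5193}{626}\right) = 38559 \cdot \frac{6430087}{626} = \frac{247937724633}{626}$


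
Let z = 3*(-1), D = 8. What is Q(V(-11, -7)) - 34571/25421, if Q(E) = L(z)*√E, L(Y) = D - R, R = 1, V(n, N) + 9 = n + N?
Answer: -34571/25421 + 21*I*√3 ≈ -1.3599 + 36.373*I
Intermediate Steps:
V(n, N) = -9 + N + n (V(n, N) = -9 + (n + N) = -9 + (N + n) = -9 + N + n)
z = -3
L(Y) = 7 (L(Y) = 8 - 1*1 = 8 - 1 = 7)
Q(E) = 7*√E
Q(V(-11, -7)) - 34571/25421 = 7*√(-9 - 7 - 11) - 34571/25421 = 7*√(-27) - 34571*1/25421 = 7*(3*I*√3) - 34571/25421 = 21*I*√3 - 34571/25421 = -34571/25421 + 21*I*√3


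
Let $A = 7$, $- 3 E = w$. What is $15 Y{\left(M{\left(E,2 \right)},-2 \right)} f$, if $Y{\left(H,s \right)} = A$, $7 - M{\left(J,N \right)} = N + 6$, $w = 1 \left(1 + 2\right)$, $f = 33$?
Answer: $3465$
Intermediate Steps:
$w = 3$ ($w = 1 \cdot 3 = 3$)
$E = -1$ ($E = \left(- \frac{1}{3}\right) 3 = -1$)
$M{\left(J,N \right)} = 1 - N$ ($M{\left(J,N \right)} = 7 - \left(N + 6\right) = 7 - \left(6 + N\right) = 1 - N$)
$Y{\left(H,s \right)} = 7$
$15 Y{\left(M{\left(E,2 \right)},-2 \right)} f = 15 \cdot 7 \cdot 33 = 105 \cdot 33 = 3465$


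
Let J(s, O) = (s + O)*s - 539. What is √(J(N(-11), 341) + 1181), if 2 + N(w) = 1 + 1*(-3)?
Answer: I*√706 ≈ 26.571*I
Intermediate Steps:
N(w) = -4 (N(w) = -2 + (1 + 1*(-3)) = -2 + (1 - 3) = -2 - 2 = -4)
J(s, O) = -539 + s*(O + s) (J(s, O) = (O + s)*s - 539 = s*(O + s) - 539 = -539 + s*(O + s))
√(J(N(-11), 341) + 1181) = √((-539 + (-4)² + 341*(-4)) + 1181) = √((-539 + 16 - 1364) + 1181) = √(-1887 + 1181) = √(-706) = I*√706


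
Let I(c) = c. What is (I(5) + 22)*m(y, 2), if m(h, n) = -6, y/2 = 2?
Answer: -162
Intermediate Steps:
y = 4 (y = 2*2 = 4)
(I(5) + 22)*m(y, 2) = (5 + 22)*(-6) = 27*(-6) = -162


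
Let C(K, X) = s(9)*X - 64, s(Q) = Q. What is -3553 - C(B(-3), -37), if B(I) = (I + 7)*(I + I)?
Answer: -3156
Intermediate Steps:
B(I) = 2*I*(7 + I) (B(I) = (7 + I)*(2*I) = 2*I*(7 + I))
C(K, X) = -64 + 9*X (C(K, X) = 9*X - 64 = -64 + 9*X)
-3553 - C(B(-3), -37) = -3553 - (-64 + 9*(-37)) = -3553 - (-64 - 333) = -3553 - 1*(-397) = -3553 + 397 = -3156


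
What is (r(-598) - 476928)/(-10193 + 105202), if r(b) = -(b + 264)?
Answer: -476594/95009 ≈ -5.0163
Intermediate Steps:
r(b) = -264 - b (r(b) = -(264 + b) = -264 - b)
(r(-598) - 476928)/(-10193 + 105202) = ((-264 - 1*(-598)) - 476928)/(-10193 + 105202) = ((-264 + 598) - 476928)/95009 = (334 - 476928)*(1/95009) = -476594*1/95009 = -476594/95009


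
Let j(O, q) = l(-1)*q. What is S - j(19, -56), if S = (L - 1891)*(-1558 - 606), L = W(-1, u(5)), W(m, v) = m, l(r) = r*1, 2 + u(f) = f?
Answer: 4094232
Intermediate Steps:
u(f) = -2 + f
l(r) = r
j(O, q) = -q
L = -1
S = 4094288 (S = (-1 - 1891)*(-1558 - 606) = -1892*(-2164) = 4094288)
S - j(19, -56) = 4094288 - (-1)*(-56) = 4094288 - 1*56 = 4094288 - 56 = 4094232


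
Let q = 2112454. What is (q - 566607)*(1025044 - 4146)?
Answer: 1578152110606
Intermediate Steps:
(q - 566607)*(1025044 - 4146) = (2112454 - 566607)*(1025044 - 4146) = 1545847*1020898 = 1578152110606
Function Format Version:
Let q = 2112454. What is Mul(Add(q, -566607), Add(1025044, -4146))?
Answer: 1578152110606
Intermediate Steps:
Mul(Add(q, -566607), Add(1025044, -4146)) = Mul(Add(2112454, -566607), Add(1025044, -4146)) = Mul(1545847, 1020898) = 1578152110606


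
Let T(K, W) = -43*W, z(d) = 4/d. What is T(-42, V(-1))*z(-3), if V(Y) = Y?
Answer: -172/3 ≈ -57.333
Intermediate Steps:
T(-42, V(-1))*z(-3) = (-43*(-1))*(4/(-3)) = 43*(4*(-1/3)) = 43*(-4/3) = -172/3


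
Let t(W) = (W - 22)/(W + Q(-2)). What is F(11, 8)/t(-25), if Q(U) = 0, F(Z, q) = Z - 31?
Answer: -500/47 ≈ -10.638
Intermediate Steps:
F(Z, q) = -31 + Z
t(W) = (-22 + W)/W (t(W) = (W - 22)/(W + 0) = (-22 + W)/W)
F(11, 8)/t(-25) = (-31 + 11)/(((-22 - 25)/(-25))) = -20/((-1/25*(-47))) = -20/47/25 = -20*25/47 = -500/47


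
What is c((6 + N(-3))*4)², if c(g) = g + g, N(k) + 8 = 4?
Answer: 256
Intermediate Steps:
N(k) = -4 (N(k) = -8 + 4 = -4)
c(g) = 2*g
c((6 + N(-3))*4)² = (2*((6 - 4)*4))² = (2*(2*4))² = (2*8)² = 16² = 256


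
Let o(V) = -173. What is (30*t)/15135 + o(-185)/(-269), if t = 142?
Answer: 250953/271421 ≈ 0.92459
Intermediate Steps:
(30*t)/15135 + o(-185)/(-269) = (30*142)/15135 - 173/(-269) = 4260*(1/15135) - 173*(-1/269) = 284/1009 + 173/269 = 250953/271421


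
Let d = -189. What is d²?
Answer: 35721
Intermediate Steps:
d² = (-189)² = 35721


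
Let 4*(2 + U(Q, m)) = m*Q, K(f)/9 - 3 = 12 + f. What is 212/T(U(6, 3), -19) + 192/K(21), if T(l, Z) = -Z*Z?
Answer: 52/9747 ≈ 0.0053350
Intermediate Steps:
K(f) = 135 + 9*f (K(f) = 27 + 9*(12 + f) = 27 + (108 + 9*f) = 135 + 9*f)
U(Q, m) = -2 + Q*m/4 (U(Q, m) = -2 + (m*Q)/4 = -2 + (Q*m)/4 = -2 + Q*m/4)
T(l, Z) = -Z**2
212/T(U(6, 3), -19) + 192/K(21) = 212/((-1*(-19)**2)) + 192/(135 + 9*21) = 212/((-1*361)) + 192/(135 + 189) = 212/(-361) + 192/324 = 212*(-1/361) + 192*(1/324) = -212/361 + 16/27 = 52/9747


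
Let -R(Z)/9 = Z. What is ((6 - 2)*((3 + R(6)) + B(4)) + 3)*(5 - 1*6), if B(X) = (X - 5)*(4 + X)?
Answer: 233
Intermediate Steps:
R(Z) = -9*Z
B(X) = (-5 + X)*(4 + X)
((6 - 2)*((3 + R(6)) + B(4)) + 3)*(5 - 1*6) = ((6 - 2)*((3 - 9*6) + (-20 + 4**2 - 1*4)) + 3)*(5 - 1*6) = (4*((3 - 54) + (-20 + 16 - 4)) + 3)*(5 - 6) = (4*(-51 - 8) + 3)*(-1) = (4*(-59) + 3)*(-1) = (-236 + 3)*(-1) = -233*(-1) = 233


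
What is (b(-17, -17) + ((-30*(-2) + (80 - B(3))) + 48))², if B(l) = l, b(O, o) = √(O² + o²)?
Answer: 34803 + 6290*√2 ≈ 43698.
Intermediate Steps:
(b(-17, -17) + ((-30*(-2) + (80 - B(3))) + 48))² = (√((-17)² + (-17)²) + ((-30*(-2) + (80 - 1*3)) + 48))² = (√(289 + 289) + ((60 + (80 - 3)) + 48))² = (√578 + ((60 + 77) + 48))² = (17*√2 + (137 + 48))² = (17*√2 + 185)² = (185 + 17*√2)²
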